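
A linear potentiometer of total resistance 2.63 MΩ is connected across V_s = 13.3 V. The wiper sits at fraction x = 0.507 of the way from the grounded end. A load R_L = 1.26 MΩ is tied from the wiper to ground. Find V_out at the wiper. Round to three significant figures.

V_out ≈ 4.43 V

Split the track: R_lower = x·R_p = 1.333 MΩ, R_upper = (1−x)·R_p = 1.297 MΩ.
R_L loads the lower segment: effective lower R = 0.6478 MΩ.
Loaded-divider output: V_out = 13.3 × 0.3332 = 4.431 V.
(Unloaded: V_out = x·V_s = 6.74 V.)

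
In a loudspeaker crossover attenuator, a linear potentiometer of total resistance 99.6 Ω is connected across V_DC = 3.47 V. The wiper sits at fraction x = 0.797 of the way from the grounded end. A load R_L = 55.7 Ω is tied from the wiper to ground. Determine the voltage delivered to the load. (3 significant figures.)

Lower segment x·R_p = 79.38 Ω; upper segment (1−x)·R_p = 20.22 Ω.
(x·R_p) ‖ R_L = 32.73 Ω.
V_out = 3.47 × 32.73/(20.22 + 32.73) = 2.145 V.
(Unloaded: V_out = x·V_DC = 2.77 V.)

V_out ≈ 2.15 V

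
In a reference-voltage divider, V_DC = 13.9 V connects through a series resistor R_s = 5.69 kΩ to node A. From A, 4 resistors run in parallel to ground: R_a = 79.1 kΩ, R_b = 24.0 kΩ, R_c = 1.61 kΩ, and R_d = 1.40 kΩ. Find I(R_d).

Parallel bank: R_p = 1/(1/79.1 + 1/24.0 + 1/1.61 + 1/1.40) = 0.7196 kΩ.
V_A = 13.9 × 0.7196/6.410 = 1.560 V.
I(R_d) = V_A / R_d = 1.560/1.40 = 1.115 mA.

I ≈ 1.11 mA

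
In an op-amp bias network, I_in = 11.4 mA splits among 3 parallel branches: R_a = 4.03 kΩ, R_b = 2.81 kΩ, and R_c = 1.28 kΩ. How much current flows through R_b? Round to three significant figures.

Total conductance ΣG = 1/4.03 + 1/2.81 + 1/1.28 = 1.385 (units of 1/kΩ).
R_b takes the fraction G_k/ΣG = 0.3559/1.385 = 0.2569, so I = 11.4 × 0.2569 = 2.929 mA.

I ≈ 2.93 mA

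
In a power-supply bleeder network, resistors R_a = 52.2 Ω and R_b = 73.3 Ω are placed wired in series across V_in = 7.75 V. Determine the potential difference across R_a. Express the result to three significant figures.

Total series resistance ΣR = 52.2 + 73.3 = 125.5 Ω.
V = V_in · R/ΣR = 7.75 × 0.4159 = 3.224 V.

V ≈ 3.22 V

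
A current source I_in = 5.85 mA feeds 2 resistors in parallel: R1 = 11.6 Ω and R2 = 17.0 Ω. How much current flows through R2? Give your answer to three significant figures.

I ≈ 2.37 mA

For two parallel branches, I_k = I_in · (other R)/(sum of R).
So I = 5.85 × 11.6/28.60 = 2.373 mA.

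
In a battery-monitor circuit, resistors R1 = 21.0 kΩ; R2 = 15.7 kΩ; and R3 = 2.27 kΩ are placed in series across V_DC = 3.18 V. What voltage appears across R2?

V ≈ 1.28 V

ΣR = 21.0 + 15.7 + 2.27 = 38.97 kΩ.
Voltage divider: V = V_DC · (15.70 / 38.97) = 3.18 × 0.4029 = 1.281 V.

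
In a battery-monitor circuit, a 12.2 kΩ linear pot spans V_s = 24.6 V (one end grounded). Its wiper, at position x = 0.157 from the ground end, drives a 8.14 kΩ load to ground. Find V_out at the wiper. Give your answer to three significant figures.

Lower segment x·R_p = 1.915 kΩ; upper segment (1−x)·R_p = 10.28 kΩ.
Lower segment in parallel with the load: 1.915 ‖ 8.14 = 1.551 kΩ.
Then V_out = V_s · 1.551/(10.28 + 1.551) = 3.223 V.
(Unloaded: V_out = x·V_s = 3.86 V.)

V_out ≈ 3.22 V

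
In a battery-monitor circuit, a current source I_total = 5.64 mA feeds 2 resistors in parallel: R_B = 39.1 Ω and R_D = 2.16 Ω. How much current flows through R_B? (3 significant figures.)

I ≈ 0.295 mA

Two-branch current divider: I_k = I_total · R_other/(R_1 + R_2).
So I = 5.64 × 2.16/41.26 = 0.2953 mA.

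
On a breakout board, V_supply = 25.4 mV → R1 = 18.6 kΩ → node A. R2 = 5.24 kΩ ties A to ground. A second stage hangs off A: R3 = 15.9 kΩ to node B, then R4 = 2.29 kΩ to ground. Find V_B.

V_B ≈ 0.574 mV

The second stage (R3 + R4 = 18.19 kΩ) loads node A in parallel with R2.
Effective lower resistance at A: R2 ‖ 18.19 = 4.068 kΩ.
First divider: V_A = V_supply · 4.068/(18.6 + 4.068) = 4.558 mV.
Then the unloaded second divider: V_B = V_A × R4/(R3+R4) = 4.558 × 0.1259 = 0.5739 mV.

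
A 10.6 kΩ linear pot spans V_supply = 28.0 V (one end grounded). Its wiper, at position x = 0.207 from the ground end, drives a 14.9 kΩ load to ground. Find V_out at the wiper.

Lower segment x·R_p = 2.194 kΩ; upper segment (1−x)·R_p = 8.406 kΩ.
R_L loads the lower segment: effective lower R = 1.913 kΩ.
V_out = 28.0 × 1.913/(8.406 + 1.913) = 5.190 V.
(Unloaded: V_out = x·V_supply = 5.80 V.)

V_out ≈ 5.19 V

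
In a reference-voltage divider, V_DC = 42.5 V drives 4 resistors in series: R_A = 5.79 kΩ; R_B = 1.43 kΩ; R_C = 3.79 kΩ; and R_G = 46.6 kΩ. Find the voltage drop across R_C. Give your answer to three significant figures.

V ≈ 2.80 V

ΣR = 5.79 + 1.43 + 3.79 + 46.6 = 57.61 kΩ.
By the voltage-divider rule, V = 42.5 × 3.790/57.61 = 2.796 V.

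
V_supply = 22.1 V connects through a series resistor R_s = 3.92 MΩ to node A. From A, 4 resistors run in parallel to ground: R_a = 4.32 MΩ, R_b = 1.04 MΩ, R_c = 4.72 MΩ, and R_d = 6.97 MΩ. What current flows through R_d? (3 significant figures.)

I ≈ 0.449 µA

Equivalent of the parallel group: R_p = 0.6458 MΩ.
V_A by voltage divider: V_A = 22.1 × 0.6458/(3.92 + 0.6458) = 3.126 V.
I(R_d) = V_A / R_d = 3.126/6.97 = 0.4485 µA.
(Equivalently: I_total = 4.840 µA, then current-divider fraction G_k/ΣG = 0.09266.)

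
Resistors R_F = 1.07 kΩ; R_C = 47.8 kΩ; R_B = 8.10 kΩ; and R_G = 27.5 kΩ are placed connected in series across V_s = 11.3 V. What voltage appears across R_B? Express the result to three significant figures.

V ≈ 1.08 V

ΣR = 1.07 + 47.8 + 8.10 + 27.5 = 84.47 kΩ.
By the voltage-divider rule, V = 11.3 × 8.100/84.47 = 1.084 V.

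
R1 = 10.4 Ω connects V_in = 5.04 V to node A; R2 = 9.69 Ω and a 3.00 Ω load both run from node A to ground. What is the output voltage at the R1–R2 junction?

V_out ≈ 0.910 V

R2 ‖ R_L = (9.69 × 3.00)/(9.69 + 3.00) = 2.291 Ω.
Now apply the divider: V_out = 5.04 × 0.1805 = 0.9098 V.
(Unloaded it would be 2.43 V; the load pulls it down.)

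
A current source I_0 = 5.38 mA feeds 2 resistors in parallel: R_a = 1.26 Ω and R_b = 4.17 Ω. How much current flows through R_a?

I ≈ 4.13 mA

Two-branch current divider: I_k = I_0 · R_other/(R_1 + R_2).
I(R_a) = 5.38 × 4.17/(1.26 + 4.17) = 5.38 × 0.7680 = 4.132 mA.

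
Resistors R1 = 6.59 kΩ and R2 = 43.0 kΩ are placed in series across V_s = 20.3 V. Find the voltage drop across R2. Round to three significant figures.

Series total: ΣR = 6.59 + 43.0 = 49.59 kΩ.
V = V_s · R/ΣR = 20.3 × 0.8671 = 17.60 V.

V ≈ 17.6 V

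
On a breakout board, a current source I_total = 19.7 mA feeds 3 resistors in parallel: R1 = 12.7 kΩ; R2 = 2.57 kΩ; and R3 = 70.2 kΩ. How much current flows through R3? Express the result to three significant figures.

Conductances: ΣG = 1/12.7 + 1/2.57 + 1/70.2 = 0.4821 (1/kΩ).
Current divider: I(R3) = I_total · G_k/ΣG = 19.7 × (0.01425/0.4821) = 19.7 × 0.02955 = 0.5821 mA.

I ≈ 0.582 mA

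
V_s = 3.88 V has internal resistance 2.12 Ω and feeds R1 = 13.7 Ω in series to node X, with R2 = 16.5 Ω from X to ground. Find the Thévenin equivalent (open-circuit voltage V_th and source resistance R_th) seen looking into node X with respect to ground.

V_th ≈ 1.98 V, R_th ≈ 8.08 Ω

R1' = 2.12 + 13.7 = 15.82 Ω (source resistance + R1).
With X open, the divider is unloaded: V_th = 3.88 × 16.5/32.32 = 1.981 V.
Zeroing V_s shorts the top of R1' to ground, so R_th = R1' ‖ R2 = 8.076 Ω.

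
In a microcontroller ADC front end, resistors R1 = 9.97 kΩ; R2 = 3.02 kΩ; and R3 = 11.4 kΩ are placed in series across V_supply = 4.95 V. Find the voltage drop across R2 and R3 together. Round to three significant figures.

V ≈ 2.93 V

Total series resistance ΣR = 9.97 + 3.02 + 11.4 = 24.39 kΩ.
R_{R2..R3} = 3.02 + 11.4 = 14.42 kΩ.
Voltage divider: V = V_supply · (14.42 / 24.39) = 4.95 × 0.5912 = 2.927 V.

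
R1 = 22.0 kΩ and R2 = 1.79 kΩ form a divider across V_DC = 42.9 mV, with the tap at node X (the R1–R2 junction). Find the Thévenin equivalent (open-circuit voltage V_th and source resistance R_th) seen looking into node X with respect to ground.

V_th ≈ 3.23 mV, R_th ≈ 1.66 kΩ

With X open, the divider is unloaded: V_th = 42.9 × 1.79/23.79 = 3.228 mV.
Looking into X with the source shorted: R_th = R1·R2/(R1+R2) = 22.00 × 1.79/23.79 = 1.655 kΩ.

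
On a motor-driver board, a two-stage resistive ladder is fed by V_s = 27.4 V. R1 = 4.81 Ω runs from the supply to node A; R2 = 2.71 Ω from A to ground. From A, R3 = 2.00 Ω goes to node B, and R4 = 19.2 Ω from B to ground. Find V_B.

The second stage (R3 + R4 = 21.20 Ω) loads node A in parallel with R2.
Effective lower resistance at A: R2 ‖ 21.20 = 2.403 Ω.
So V_A = 27.4 × 0.3331 = 9.128 V.
V_B = V_A × 0.9057 = 8.267 V.

V_B ≈ 8.27 V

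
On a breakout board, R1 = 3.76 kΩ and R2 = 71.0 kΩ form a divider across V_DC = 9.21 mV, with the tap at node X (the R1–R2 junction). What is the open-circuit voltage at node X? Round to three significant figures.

V_th is the unloaded tap voltage: V_DC · R2/(R1+R2) = 9.21 × 0.9497 = 8.747 mV.

V_th ≈ 8.75 mV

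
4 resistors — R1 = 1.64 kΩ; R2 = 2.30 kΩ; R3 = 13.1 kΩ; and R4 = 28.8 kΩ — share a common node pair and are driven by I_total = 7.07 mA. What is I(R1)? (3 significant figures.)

I ≈ 3.73 mA

ΣG = 1/1.64 + 1/2.30 + 1/13.1 + 1/28.8 = 1.156.
R1 takes the fraction G_k/ΣG = 0.6098/1.156 = 0.5277, so I = 7.07 × 0.5277 = 3.731 mA.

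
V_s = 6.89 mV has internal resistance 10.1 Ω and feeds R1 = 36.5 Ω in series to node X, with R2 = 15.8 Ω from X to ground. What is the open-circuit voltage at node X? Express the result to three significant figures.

V_th ≈ 1.74 mV

R1' = 10.1 + 36.5 = 46.60 Ω (source resistance + R1).
With X open, the divider is unloaded: V_th = 6.89 × 15.8/62.40 = 1.745 mV.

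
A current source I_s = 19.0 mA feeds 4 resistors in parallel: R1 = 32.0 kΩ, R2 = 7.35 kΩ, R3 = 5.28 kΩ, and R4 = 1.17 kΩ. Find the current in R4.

I ≈ 13.4 mA

Total conductance ΣG = 1/32.0 + 1/7.35 + 1/5.28 + 1/1.17 = 1.211 (units of 1/kΩ).
R4 takes the fraction G_k/ΣG = 0.8547/1.211 = 0.7055, so I = 19.0 × 0.7055 = 13.41 mA.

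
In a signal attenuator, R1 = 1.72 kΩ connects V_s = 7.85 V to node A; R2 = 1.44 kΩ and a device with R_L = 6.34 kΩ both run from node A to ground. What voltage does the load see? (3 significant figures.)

V_out ≈ 3.18 V

The load sits in parallel with R2, giving an effective lower resistance R2' = R2·R_L/(R2+R_L) = 1.173 kΩ.
Now apply the divider: V_out = 7.85 × 0.4056 = 3.184 V.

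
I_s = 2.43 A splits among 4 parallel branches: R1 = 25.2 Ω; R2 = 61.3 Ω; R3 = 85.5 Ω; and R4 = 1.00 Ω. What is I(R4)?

Conductances: ΣG = 1/25.2 + 1/61.3 + 1/85.5 + 1/1.00 = 1.068 (1/Ω).
R4 takes the fraction G_k/ΣG = 1.000/1.068 = 0.9366, so I = 2.43 × 0.9366 = 2.276 A.

I ≈ 2.28 A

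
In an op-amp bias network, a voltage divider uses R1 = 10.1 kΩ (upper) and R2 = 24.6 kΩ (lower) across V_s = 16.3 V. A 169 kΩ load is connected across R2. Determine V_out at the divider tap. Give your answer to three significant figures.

The load sits in parallel with R2, giving an effective lower resistance R2' = R2·R_L/(R2+R_L) = 21.47 kΩ.
Then V_out = V_s · R2'/(R1 + R2') = 16.3 × 21.47/31.57 = 11.09 V.

V_out ≈ 11.1 V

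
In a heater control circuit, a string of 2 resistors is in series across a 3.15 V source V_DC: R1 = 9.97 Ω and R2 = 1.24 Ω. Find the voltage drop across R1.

V ≈ 2.80 V

ΣR = 9.97 + 1.24 = 11.21 Ω.
Voltage divider: V = V_DC · (9.970 / 11.21) = 3.15 × 0.8894 = 2.802 V.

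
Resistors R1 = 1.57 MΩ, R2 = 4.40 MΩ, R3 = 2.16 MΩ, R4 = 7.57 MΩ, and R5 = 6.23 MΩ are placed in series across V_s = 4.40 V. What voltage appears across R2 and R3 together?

V ≈ 1.32 V

ΣR = 1.57 + 4.40 + 2.16 + 7.57 + 6.23 = 21.93 MΩ.
R_{R2..R3} = 4.40 + 2.16 = 6.560 MΩ.
Voltage divider: V = V_s · (6.560 / 21.93) = 4.40 × 0.2991 = 1.316 V.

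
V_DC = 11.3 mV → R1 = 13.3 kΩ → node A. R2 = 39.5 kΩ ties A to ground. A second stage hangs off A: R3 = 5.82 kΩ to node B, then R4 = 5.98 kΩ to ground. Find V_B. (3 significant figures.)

V_B ≈ 2.32 mV

The second stage (R3 + R4 = 11.80 kΩ) loads node A in parallel with R2.
Effective lower resistance at A: R2 ‖ 11.80 = 9.086 kΩ.
So V_A = 11.3 × 0.4059 = 4.586 mV.
Stage 2 is unloaded, so V_B = V_A · R4/(R3+R4) = 4.586 × 5.98/11.80 = 2.324 mV.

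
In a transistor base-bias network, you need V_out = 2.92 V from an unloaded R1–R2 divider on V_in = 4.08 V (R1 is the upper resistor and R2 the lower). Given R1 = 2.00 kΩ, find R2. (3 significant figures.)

V_out/V_in = R2/(R1+R2) = 0.7157.
Rearranging, R2 = R1·k/(1−k) = 2.00 × 2.517 = 5.034 kΩ.

R2 ≈ 5.03 kΩ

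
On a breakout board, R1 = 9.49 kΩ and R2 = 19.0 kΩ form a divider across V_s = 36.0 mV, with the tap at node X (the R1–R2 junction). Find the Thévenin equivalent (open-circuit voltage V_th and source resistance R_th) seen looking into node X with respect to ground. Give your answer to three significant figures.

V_th is the unloaded tap voltage: V_s · R2/(R1+R2) = 36.0 × 0.6669 = 24.01 mV.
With V_s suppressed (replaced by a short), R_th = R1 ‖ R2 = (9.490 × 19.0)/(9.490 + 19.0) = 6.329 kΩ.

V_th ≈ 24.0 mV, R_th ≈ 6.33 kΩ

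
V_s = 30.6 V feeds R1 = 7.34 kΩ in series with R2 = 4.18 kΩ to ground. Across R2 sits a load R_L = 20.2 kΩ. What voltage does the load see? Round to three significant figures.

The load sits in parallel with R2, giving an effective lower resistance R2' = R2·R_L/(R2+R_L) = 3.463 kΩ.
Now apply the divider: V_out = 30.6 × 0.3206 = 9.810 V.

V_out ≈ 9.81 V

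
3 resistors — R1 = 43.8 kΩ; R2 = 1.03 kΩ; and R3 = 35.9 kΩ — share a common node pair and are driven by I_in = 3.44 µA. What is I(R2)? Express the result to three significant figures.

I ≈ 3.27 µA

Total conductance ΣG = 1/43.8 + 1/1.03 + 1/35.9 = 1.022 (units of 1/kΩ).
Current divider: I(R2) = I_in · G_k/ΣG = 3.44 × (0.9709/1.022) = 3.44 × 0.9504 = 3.269 µA.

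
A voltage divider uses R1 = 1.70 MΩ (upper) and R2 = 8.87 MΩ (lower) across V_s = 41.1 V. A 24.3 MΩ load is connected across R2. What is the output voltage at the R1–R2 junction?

First combine the lower leg with the load: R2 ‖ R_L = 6.498 MΩ.
Voltage divider with the loaded lower leg: V_out = 41.1 × 6.498/(1.70 + 6.498) = 41.1 × 0.7926 = 32.58 V.

V_out ≈ 32.6 V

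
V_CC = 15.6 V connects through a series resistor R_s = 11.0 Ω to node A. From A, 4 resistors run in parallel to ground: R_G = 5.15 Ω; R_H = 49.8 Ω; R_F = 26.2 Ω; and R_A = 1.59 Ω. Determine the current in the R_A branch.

Equivalent of the parallel group: R_p = 1.135 Ω.
V_A by voltage divider: V_A = 15.6 × 1.135/(11.0 + 1.135) = 1.459 V.
I(R_A) = V_A / R_A = 1.459/1.59 = 0.9174 A.

I ≈ 0.917 A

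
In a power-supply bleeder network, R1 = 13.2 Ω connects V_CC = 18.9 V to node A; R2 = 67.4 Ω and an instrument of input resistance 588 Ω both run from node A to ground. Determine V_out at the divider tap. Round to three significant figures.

First combine the lower leg with the load: R2 ‖ R_L = 60.47 Ω.
Voltage divider with the loaded lower leg: V_out = 18.9 × 60.47/(13.2 + 60.47) = 18.9 × 0.8208 = 15.51 V.

V_out ≈ 15.5 V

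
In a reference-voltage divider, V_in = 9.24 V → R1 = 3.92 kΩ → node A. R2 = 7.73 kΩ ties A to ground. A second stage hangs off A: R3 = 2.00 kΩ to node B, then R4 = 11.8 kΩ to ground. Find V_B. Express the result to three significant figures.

V_B ≈ 4.41 V

Looking into the second stage from A: R3 + R4 = 13.80 kΩ appears in parallel with R2.
R2 ‖ (R3+R4) = 4.955 kΩ.
First divider: V_A = V_in · 4.955/(3.92 + 4.955) = 5.159 V.
V_B = V_A × 0.8551 = 4.411 V.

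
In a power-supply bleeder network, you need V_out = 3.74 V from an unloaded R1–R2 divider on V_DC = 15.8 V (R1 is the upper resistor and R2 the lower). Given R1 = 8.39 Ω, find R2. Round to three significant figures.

Required fraction k = V_out/V_DC = 0.2367.
Rearranging, R2 = R1·k/(1−k) = 8.39 × 0.3101 = 2.602 Ω.

R2 ≈ 2.60 Ω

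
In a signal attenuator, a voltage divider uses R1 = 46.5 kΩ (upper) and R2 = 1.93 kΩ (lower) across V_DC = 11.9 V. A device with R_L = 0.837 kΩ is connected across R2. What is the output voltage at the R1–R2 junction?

R2 ‖ R_L = (1.93 × 0.837)/(1.93 + 0.837) = 0.5838 kΩ.
Voltage divider with the loaded lower leg: V_out = 11.9 × 0.5838/(46.5 + 0.5838) = 11.9 × 0.01240 = 0.1476 V.

V_out ≈ 0.148 V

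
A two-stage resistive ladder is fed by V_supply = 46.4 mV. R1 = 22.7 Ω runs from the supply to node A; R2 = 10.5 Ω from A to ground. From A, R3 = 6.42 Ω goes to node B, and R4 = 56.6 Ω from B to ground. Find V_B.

Node A sees R2 in parallel with the series input of stage 2, R3 + R4 = 63.02 Ω.
R2 ‖ (R3+R4) = 9.000 Ω.
V_A = 46.4 × 9.000/(22.7 + 9.000) = 13.17 mV.
Then the unloaded second divider: V_B = V_A × R4/(R3+R4) = 13.17 × 0.8981 = 11.83 mV.

V_B ≈ 11.8 mV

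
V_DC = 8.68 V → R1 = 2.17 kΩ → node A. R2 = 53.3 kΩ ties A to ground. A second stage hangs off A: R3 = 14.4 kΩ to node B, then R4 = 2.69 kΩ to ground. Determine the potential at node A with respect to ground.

V_A ≈ 7.43 V

Looking into the second stage from A: R3 + R4 = 17.09 kΩ appears in parallel with R2.
Effective lower resistance at A: R2 ‖ 17.09 = 12.94 kΩ.
So V_A = 8.68 × 0.8564 = 7.433 V.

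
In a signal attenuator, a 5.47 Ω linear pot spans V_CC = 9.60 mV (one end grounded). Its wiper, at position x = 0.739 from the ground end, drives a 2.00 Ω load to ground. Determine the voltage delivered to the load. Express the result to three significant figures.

The pot divides into 1.428 Ω above the wiper and 4.042 Ω below.
(x·R_p) ‖ R_L = 1.338 Ω.
V_out = 9.60 × 1.338/(1.428 + 1.338) = 4.644 mV.

V_out ≈ 4.64 mV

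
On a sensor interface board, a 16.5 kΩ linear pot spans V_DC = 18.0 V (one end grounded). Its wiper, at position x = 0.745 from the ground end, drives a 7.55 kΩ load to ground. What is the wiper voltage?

V_out ≈ 9.48 V

Lower segment x·R_p = 12.29 kΩ; upper segment (1−x)·R_p = 4.208 kΩ.
R_L loads the lower segment: effective lower R = 4.677 kΩ.
Then V_out = V_DC · 4.677/(4.208 + 4.677) = 9.476 V.
(Unloaded: V_out = x·V_DC = 13.4 V.)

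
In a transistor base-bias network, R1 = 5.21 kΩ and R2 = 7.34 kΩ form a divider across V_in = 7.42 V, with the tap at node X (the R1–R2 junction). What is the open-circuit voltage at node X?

With X open, the divider is unloaded: V_th = 7.42 × 7.34/12.55 = 4.340 V.

V_th ≈ 4.34 V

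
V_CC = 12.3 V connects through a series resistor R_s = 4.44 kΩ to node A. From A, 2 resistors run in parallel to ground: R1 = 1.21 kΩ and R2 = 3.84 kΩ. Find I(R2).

I ≈ 0.550 mA

Combine the parallel branches: R_p = (1/1.21 + 1/3.84)⁻¹ = 0.9201 kΩ.
V_A by voltage divider: V_A = 12.3 × 0.9201/(4.44 + 0.9201) = 2.111 V.
I(R2) = V_A / R2 = 2.111/3.84 = 0.5498 mA.
(Check via current divider: I_total = 2.295 mA; share G_k/ΣG = 0.2396 → same result.)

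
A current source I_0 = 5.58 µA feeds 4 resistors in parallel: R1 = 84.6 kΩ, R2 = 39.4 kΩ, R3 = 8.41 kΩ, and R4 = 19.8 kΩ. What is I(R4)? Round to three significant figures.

Conductances: ΣG = 1/84.6 + 1/39.4 + 1/8.41 + 1/19.8 = 0.2066 (1/kΩ).
By the current-divider rule, I = I_0 · G_k/ΣG = 5.58 × 0.2444 = 1.364 µA.

I ≈ 1.36 µA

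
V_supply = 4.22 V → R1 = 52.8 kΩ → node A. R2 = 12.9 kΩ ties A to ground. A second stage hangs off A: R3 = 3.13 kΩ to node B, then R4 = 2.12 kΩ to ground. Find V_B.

The second stage (R3 + R4 = 5.250 kΩ) loads node A in parallel with R2.
Effective lower resistance at A: R2 ‖ 5.250 = 3.731 kΩ.
V_A = 4.22 × 3.731/(52.8 + 3.731) = 0.2785 V.
Then the unloaded second divider: V_B = V_A × R4/(R3+R4) = 0.2785 × 0.4038 = 0.1125 V.

V_B ≈ 0.112 V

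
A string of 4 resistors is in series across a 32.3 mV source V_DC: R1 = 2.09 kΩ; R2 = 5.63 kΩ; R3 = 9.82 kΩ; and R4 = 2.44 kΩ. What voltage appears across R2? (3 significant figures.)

Total series resistance ΣR = 2.09 + 5.63 + 9.82 + 2.44 = 19.98 kΩ.
By the voltage-divider rule, V = 32.3 × 5.630/19.98 = 9.102 mV.

V ≈ 9.10 mV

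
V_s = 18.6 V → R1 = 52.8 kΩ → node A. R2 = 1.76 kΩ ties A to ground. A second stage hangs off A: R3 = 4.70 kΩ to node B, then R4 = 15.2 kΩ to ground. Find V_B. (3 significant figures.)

V_B ≈ 0.422 V

The second stage (R3 + R4 = 19.90 kΩ) loads node A in parallel with R2.
R2 ‖ (R3+R4) = 1.617 kΩ.
So V_A = 18.6 × 0.02971 = 0.5527 V.
V_B = V_A × 0.7638 = 0.4222 V.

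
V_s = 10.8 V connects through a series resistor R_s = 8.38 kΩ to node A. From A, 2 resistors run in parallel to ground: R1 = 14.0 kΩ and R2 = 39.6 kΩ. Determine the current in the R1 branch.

I ≈ 0.426 mA

Parallel bank: R_p = 1/(1/14.0 + 1/39.6) = 10.34 kΩ.
Node voltage V_A = V_s · R_p/(R_s + R_p) = 10.8 × 0.5524 = 5.966 V.
I(R1) = V_A / R1 = 5.966/14.0 = 0.4262 mA.
(Check via current divider: I_total = 0.5768 mA; share G_k/ΣG = 0.7388 → same result.)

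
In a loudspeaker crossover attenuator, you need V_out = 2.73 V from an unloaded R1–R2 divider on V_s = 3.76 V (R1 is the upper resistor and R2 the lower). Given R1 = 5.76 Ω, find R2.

R2 ≈ 15.3 Ω

The divider ratio is R2/(R1+R2) = 2.73/3.76 = 0.7261.
Rearranging, R2 = R1·k/(1−k) = 5.76 × 2.650 = 15.27 Ω.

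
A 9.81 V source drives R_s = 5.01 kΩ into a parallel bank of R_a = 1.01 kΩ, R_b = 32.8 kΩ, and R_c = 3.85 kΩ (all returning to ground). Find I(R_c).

Equivalent of the parallel group: R_p = 0.7811 kΩ.
Node voltage V_A = V_CC · R_p/(R_s + R_p) = 9.81 × 0.1349 = 1.323 V.
I(R_c) = V_A / R_c = 1.323/3.85 = 0.3437 mA.

I ≈ 0.344 mA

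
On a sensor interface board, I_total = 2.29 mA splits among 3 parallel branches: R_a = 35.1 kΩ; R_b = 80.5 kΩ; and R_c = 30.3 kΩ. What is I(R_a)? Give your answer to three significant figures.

Total conductance ΣG = 1/35.1 + 1/80.5 + 1/30.3 = 0.07392 (units of 1/kΩ).
R_a takes the fraction G_k/ΣG = 0.02849/0.07392 = 0.3854, so I = 2.29 × 0.3854 = 0.8827 mA.

I ≈ 0.883 mA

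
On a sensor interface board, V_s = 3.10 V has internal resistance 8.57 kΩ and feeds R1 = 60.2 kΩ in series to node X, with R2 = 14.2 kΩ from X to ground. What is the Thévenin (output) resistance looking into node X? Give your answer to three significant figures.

R1' = 8.57 + 60.2 = 68.77 kΩ (source resistance + R1).
Looking into X with the source shorted: R_th = R1'·R2/(R1'+R2) = 68.77 × 14.2/82.97 = 11.77 kΩ.

R_th ≈ 11.8 kΩ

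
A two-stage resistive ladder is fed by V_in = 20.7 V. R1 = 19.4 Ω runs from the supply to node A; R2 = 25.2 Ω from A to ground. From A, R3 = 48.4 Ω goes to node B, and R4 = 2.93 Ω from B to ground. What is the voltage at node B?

V_B ≈ 0.550 V

Looking into the second stage from A: R3 + R4 = 51.33 Ω appears in parallel with R2.
Effective lower resistance at A: R2 ‖ 51.33 = 16.90 Ω.
V_A = 20.7 × 16.90/(19.4 + 16.90) = 9.638 V.
Stage 2 is unloaded, so V_B = V_A · R4/(R3+R4) = 9.638 × 2.93/51.33 = 0.5501 V.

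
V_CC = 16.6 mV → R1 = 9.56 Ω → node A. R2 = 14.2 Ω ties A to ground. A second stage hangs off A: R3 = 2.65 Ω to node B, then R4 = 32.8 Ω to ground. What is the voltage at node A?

Looking into the second stage from A: R3 + R4 = 35.45 Ω appears in parallel with R2.
Effective lower resistance at A: R2 ‖ 35.45 = 10.14 Ω.
First divider: V_A = V_CC · 10.14/(9.56 + 10.14) = 8.544 mV.

V_A ≈ 8.54 mV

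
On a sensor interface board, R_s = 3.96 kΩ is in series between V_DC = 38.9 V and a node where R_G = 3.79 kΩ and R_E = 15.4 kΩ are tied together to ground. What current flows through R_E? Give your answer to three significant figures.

I ≈ 1.10 mA

Equivalent of the parallel group: R_p = 3.041 kΩ.
V_A by voltage divider: V_A = 38.9 × 3.041/(3.96 + 3.041) = 16.90 V.
I(R_E) = V_A / R_E = 16.90/15.4 = 1.097 mA.
(Check via current divider: I_total = 5.556 mA; share G_k/ΣG = 0.1975 → same result.)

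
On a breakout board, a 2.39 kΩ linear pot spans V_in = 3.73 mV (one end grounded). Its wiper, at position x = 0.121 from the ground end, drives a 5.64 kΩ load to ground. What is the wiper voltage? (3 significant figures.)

Split the track: R_lower = x·R_p = 0.2892 kΩ, R_upper = (1−x)·R_p = 2.101 kΩ.
R_L loads the lower segment: effective lower R = 0.2751 kΩ.
Then V_out = V_in · 0.2751/(2.101 + 0.2751) = 0.4319 mV.

V_out ≈ 0.432 mV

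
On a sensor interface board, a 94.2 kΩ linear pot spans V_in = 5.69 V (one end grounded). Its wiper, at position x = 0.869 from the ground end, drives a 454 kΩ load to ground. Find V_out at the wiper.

Lower segment x·R_p = 81.86 kΩ; upper segment (1−x)·R_p = 12.34 kΩ.
R_L loads the lower segment: effective lower R = 69.35 kΩ.
Then V_out = V_in · 69.35/(12.34 + 69.35) = 4.831 V.

V_out ≈ 4.83 V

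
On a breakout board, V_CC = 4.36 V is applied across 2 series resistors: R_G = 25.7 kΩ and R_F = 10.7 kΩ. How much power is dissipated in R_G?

P ≈ 0.369 mW

ΣR = 36.40 kΩ → I = 4.36/36.40 = 0.1198 mA.
P = I²R = 0.01435 × 25.7 = 0.3687 mW.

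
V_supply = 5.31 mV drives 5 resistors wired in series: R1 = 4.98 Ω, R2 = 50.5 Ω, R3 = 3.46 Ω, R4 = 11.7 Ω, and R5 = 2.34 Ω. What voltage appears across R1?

Total series resistance ΣR = 4.98 + 50.5 + 3.46 + 11.7 + 2.34 = 72.98 Ω.
Voltage divider: V = V_supply · (4.980 / 72.98) = 5.31 × 0.06824 = 0.3623 mV.

V ≈ 0.362 mV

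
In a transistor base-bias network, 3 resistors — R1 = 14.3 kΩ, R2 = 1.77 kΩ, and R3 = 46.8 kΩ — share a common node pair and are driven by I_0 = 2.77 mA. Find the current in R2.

Conductances: ΣG = 1/14.3 + 1/1.77 + 1/46.8 = 0.6563 (1/kΩ).
R2 takes the fraction G_k/ΣG = 0.5650/0.6563 = 0.8609, so I = 2.77 × 0.8609 = 2.385 mA.

I ≈ 2.38 mA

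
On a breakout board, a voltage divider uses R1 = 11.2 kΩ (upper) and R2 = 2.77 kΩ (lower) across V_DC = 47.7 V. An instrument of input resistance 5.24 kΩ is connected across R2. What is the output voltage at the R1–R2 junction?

V_out ≈ 6.64 V

R2 ‖ R_L = (2.77 × 5.24)/(2.77 + 5.24) = 1.812 kΩ.
Voltage divider with the loaded lower leg: V_out = 47.7 × 1.812/(11.2 + 1.812) = 47.7 × 0.1393 = 6.643 V.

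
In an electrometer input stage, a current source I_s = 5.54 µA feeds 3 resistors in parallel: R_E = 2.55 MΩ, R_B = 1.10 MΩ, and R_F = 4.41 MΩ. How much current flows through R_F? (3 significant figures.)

ΣG = 1/2.55 + 1/1.10 + 1/4.41 = 1.528.
By the current-divider rule, I = I_s · G_k/ΣG = 5.54 × 0.1484 = 0.8221 µA.

I ≈ 0.822 µA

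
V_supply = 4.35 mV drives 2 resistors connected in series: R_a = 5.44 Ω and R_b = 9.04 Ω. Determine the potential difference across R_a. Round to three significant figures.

Series total: ΣR = 5.44 + 9.04 = 14.48 Ω.
V = V_supply · R/ΣR = 4.35 × 0.3757 = 1.634 mV.

V ≈ 1.63 mV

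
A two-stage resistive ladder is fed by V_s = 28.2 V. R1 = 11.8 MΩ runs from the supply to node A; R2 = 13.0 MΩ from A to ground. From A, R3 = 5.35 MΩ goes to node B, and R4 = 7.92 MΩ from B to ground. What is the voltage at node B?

The second stage (R3 + R4 = 13.27 MΩ) loads node A in parallel with R2.
Effective lower resistance at A: R2 ‖ 13.27 = 6.567 MΩ.
So V_A = 28.2 × 0.3575 = 10.08 V.
V_B = V_A × 0.5968 = 6.018 V.

V_B ≈ 6.02 V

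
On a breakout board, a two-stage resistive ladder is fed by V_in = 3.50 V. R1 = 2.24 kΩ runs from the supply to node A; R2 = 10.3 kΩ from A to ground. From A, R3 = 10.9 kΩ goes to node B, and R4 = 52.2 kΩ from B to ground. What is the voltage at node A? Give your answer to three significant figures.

Node A sees R2 in parallel with the series input of stage 2, R3 + R4 = 63.10 kΩ.
R2 ‖ (R3+R4) = 8.855 kΩ.
V_A = 3.50 × 8.855/(2.24 + 8.855) = 2.793 V.

V_A ≈ 2.79 V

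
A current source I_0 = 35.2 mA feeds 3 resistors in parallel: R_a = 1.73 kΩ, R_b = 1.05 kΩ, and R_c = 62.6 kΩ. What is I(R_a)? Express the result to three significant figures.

Total conductance ΣG = 1/1.73 + 1/1.05 + 1/62.6 = 1.546 (units of 1/kΩ).
By the current-divider rule, I = I_0 · G_k/ΣG = 35.2 × 0.3738 = 13.16 mA.

I ≈ 13.2 mA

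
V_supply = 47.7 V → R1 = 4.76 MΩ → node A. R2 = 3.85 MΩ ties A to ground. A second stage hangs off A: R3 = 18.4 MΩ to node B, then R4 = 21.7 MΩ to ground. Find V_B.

Node A sees R2 in parallel with the series input of stage 2, R3 + R4 = 40.10 MΩ.
Effective lower resistance at A: R2 ‖ 40.10 = 3.513 MΩ.
So V_A = 47.7 × 0.4246 = 20.25 V.
Then the unloaded second divider: V_B = V_A × R4/(R3+R4) = 20.25 × 0.5411 = 10.96 V.

V_B ≈ 11.0 V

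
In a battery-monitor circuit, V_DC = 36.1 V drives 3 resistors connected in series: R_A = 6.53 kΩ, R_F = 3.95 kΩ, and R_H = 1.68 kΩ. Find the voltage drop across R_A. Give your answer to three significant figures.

V ≈ 19.4 V

Series total: ΣR = 6.53 + 3.95 + 1.68 = 12.16 kΩ.
By the voltage-divider rule, V = 36.1 × 6.530/12.16 = 19.39 V.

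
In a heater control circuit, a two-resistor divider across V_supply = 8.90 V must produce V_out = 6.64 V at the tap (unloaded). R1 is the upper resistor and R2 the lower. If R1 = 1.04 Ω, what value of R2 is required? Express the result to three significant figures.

R2 ≈ 3.06 Ω

The divider ratio is R2/(R1+R2) = 6.64/8.90 = 0.7461.
Rearranging, R2 = R1·k/(1−k) = 1.04 × 2.938 = 3.056 Ω.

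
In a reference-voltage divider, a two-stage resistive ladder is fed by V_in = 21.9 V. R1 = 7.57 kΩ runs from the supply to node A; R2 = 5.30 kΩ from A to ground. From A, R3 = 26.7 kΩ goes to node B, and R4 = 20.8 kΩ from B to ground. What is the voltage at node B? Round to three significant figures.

Looking into the second stage from A: R3 + R4 = 47.50 kΩ appears in parallel with R2.
Effective lower resistance at A: R2 ‖ 47.50 = 4.768 kΩ.
First divider: V_A = V_in · 4.768/(7.57 + 4.768) = 8.463 V.
V_B = V_A × 0.4379 = 3.706 V.

V_B ≈ 3.71 V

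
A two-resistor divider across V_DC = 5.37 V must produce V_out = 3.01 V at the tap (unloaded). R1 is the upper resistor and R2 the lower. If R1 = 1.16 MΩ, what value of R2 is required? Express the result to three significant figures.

R2 ≈ 1.48 MΩ

The divider ratio is R2/(R1+R2) = 3.01/5.37 = 0.5605.
So R2 = R1 · V_out/(V_DC − V_out) = 1.16 × 3.01/(5.37 − 3.01) = 1.16 × 1.275 = 1.479 MΩ.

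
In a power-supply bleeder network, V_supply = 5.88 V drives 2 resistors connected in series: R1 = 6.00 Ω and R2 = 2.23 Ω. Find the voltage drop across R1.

Series total: ΣR = 6.00 + 2.23 = 8.230 Ω.
Voltage divider: V = V_supply · (6.000 / 8.230) = 5.88 × 0.7290 = 4.287 V.

V ≈ 4.29 V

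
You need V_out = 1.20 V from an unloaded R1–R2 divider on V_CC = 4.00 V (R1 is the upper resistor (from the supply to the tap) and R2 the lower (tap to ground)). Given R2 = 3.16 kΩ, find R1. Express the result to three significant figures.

R1 ≈ 7.37 kΩ

Required fraction k = V_out/V_CC = 0.3000.
R1 = R2·(1/k − 1) = 3.16 × 2.333 = 7.373 kΩ.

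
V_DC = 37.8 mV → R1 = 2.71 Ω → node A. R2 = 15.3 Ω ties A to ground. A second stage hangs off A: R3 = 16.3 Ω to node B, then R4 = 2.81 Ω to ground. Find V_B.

Node A sees R2 in parallel with the series input of stage 2, R3 + R4 = 19.11 Ω.
R2 ‖ (R3+R4) = 8.497 Ω.
V_A = 37.8 × 8.497/(2.71 + 8.497) = 28.66 mV.
Then the unloaded second divider: V_B = V_A × R4/(R3+R4) = 28.66 × 0.1470 = 4.214 mV.

V_B ≈ 4.21 mV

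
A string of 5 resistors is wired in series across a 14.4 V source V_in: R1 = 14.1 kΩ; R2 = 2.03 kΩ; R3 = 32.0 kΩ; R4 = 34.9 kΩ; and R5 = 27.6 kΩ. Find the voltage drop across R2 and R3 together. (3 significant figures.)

V ≈ 4.43 V

ΣR = 14.1 + 2.03 + 32.0 + 34.9 + 27.6 = 110.6 kΩ.
R_{R2..R3} = 2.03 + 32.0 = 34.03 kΩ.
Voltage divider: V = V_in · (34.03 / 110.6) = 14.4 × 0.3076 = 4.429 V.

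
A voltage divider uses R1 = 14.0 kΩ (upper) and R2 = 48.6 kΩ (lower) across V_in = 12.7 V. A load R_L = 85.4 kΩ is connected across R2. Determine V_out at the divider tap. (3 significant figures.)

V_out ≈ 8.75 V

R2 ‖ R_L = (48.6 × 85.4)/(48.6 + 85.4) = 30.97 kΩ.
Voltage divider with the loaded lower leg: V_out = 12.7 × 30.97/(14.0 + 30.97) = 12.7 × 0.6887 = 8.747 V.
(Unloaded it would be 9.86 V; the load pulls it down.)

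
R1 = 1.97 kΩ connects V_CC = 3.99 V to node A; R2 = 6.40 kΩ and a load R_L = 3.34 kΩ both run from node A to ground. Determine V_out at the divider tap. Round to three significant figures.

The load sits in parallel with R2, giving an effective lower resistance R2' = R2·R_L/(R2+R_L) = 2.195 kΩ.
Then V_out = V_CC · R2'/(R1 + R2') = 3.99 × 2.195/4.165 = 2.103 V.
(Unloaded it would be 3.05 V; the load pulls it down.)

V_out ≈ 2.10 V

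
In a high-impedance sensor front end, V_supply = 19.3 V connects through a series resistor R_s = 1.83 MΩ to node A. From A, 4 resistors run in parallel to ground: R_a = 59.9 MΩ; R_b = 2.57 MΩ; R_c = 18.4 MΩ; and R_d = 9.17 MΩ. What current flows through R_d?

I ≈ 1.03 µA

Combine the parallel branches: R_p = (1/59.9 + 1/2.57 + 1/18.4 + 1/9.17)⁻¹ = 1.757 MΩ.
Node voltage V_A = V_supply · R_p/(R_s + R_p) = 19.3 × 0.4898 = 9.453 V.
I(R_d) = V_A / R_d = 9.453/9.17 = 1.031 µA.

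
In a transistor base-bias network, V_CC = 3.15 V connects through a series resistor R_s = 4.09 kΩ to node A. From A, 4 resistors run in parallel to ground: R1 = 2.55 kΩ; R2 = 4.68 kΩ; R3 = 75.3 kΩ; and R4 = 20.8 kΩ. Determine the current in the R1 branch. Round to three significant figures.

Combine the parallel branches: R_p = (1/2.55 + 1/4.68 + 1/75.3 + 1/20.8)⁻¹ = 1.499 kΩ.
V_A = 3.15 × 1.499/5.589 = 0.8448 V.
I(R1) = V_A / R1 = 0.8448/2.55 = 0.3313 mA.

I ≈ 0.331 mA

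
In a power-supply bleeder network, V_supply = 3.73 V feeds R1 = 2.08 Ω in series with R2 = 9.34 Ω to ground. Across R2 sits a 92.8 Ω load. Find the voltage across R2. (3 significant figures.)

First combine the lower leg with the load: R2 ‖ R_L = 8.486 Ω.
Voltage divider with the loaded lower leg: V_out = 3.73 × 8.486/(2.08 + 8.486) = 3.73 × 0.8031 = 2.996 V.
(Unloaded it would be 3.05 V; the load pulls it down.)

V_out ≈ 3.00 V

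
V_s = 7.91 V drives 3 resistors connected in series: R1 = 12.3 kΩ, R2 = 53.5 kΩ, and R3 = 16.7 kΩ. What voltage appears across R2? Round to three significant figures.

V ≈ 5.13 V

Series total: ΣR = 12.3 + 53.5 + 16.7 = 82.50 kΩ.
By the voltage-divider rule, V = 7.91 × 53.50/82.50 = 5.130 V.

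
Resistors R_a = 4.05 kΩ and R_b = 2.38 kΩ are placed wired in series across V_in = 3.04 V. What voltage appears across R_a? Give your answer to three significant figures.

ΣR = 4.05 + 2.38 = 6.430 kΩ.
Voltage divider: V = V_in · (4.050 / 6.430) = 3.04 × 0.6299 = 1.915 V.

V ≈ 1.91 V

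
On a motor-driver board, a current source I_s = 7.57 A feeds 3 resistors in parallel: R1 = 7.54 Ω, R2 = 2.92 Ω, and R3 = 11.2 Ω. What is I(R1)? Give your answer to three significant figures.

I ≈ 1.78 A

ΣG = 1/7.54 + 1/2.92 + 1/11.2 = 0.5644.
Current divider: I(R1) = I_s · G_k/ΣG = 7.57 × (0.1326/0.5644) = 7.57 × 0.2350 = 1.779 A.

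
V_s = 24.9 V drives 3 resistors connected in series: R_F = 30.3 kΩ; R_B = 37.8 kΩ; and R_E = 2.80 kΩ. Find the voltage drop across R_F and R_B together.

V ≈ 23.9 V

ΣR = 30.3 + 37.8 + 2.80 = 70.90 kΩ.
R_{R_F..R_B} = 30.3 + 37.8 = 68.10 kΩ.
By the voltage-divider rule, V = 24.9 × 68.10/70.90 = 23.92 V.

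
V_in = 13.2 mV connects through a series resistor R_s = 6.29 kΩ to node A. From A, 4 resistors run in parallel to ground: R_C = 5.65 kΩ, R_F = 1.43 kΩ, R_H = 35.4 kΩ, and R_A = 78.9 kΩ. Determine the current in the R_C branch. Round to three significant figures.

I ≈ 0.345 µA

Combine the parallel branches: R_p = (1/5.65 + 1/1.43 + 1/35.4 + 1/78.9)⁻¹ = 1.090 kΩ.
V_A by voltage divider: V_A = 13.2 × 1.090/(6.29 + 1.090) = 1.950 mV.
Branch current I = V_A/R_C = 1.950/5.65 = 0.3451 µA.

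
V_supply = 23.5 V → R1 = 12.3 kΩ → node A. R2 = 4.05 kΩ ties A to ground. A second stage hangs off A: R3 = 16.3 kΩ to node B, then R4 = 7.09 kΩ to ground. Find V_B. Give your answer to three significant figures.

V_B ≈ 1.56 V

The second stage (R3 + R4 = 23.39 kΩ) loads node A in parallel with R2.
Effective lower resistance at A: R2 ‖ 23.39 = 3.452 kΩ.
First divider: V_A = V_supply · 3.452/(12.3 + 3.452) = 5.150 V.
Then the unloaded second divider: V_B = V_A × R4/(R3+R4) = 5.150 × 0.3031 = 1.561 V.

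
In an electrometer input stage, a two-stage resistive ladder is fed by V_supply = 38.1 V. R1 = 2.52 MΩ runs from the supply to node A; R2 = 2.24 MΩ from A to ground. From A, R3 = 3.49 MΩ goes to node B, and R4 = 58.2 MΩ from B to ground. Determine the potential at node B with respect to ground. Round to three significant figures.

Looking into the second stage from A: R3 + R4 = 61.69 MΩ appears in parallel with R2.
Effective lower resistance at A: R2 ‖ 61.69 = 2.162 MΩ.
So V_A = 38.1 × 0.4617 = 17.59 V.
V_B = V_A × 0.9434 = 16.60 V.

V_B ≈ 16.6 V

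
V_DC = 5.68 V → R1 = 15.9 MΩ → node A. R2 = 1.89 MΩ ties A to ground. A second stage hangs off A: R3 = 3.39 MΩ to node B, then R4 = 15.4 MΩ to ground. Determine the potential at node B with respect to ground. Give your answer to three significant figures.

Looking into the second stage from A: R3 + R4 = 18.79 MΩ appears in parallel with R2.
Effective lower resistance at A: R2 ‖ 18.79 = 1.717 MΩ.
First divider: V_A = V_DC · 1.717/(15.9 + 1.717) = 0.5537 V.
V_B = V_A × 0.8196 = 0.4538 V.

V_B ≈ 0.454 V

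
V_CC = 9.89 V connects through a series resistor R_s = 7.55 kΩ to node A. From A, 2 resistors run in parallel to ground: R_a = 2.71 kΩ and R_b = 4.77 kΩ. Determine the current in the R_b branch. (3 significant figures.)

I ≈ 0.386 mA

Combine the parallel branches: R_p = (1/2.71 + 1/4.77)⁻¹ = 1.728 kΩ.
V_A = 9.89 × 1.728/9.278 = 1.842 V.
Branch current I = V_A/R_b = 1.842/4.77 = 0.3862 mA.
(Equivalently: I_total = 1.066 mA, then current-divider fraction G_k/ΣG = 0.3623.)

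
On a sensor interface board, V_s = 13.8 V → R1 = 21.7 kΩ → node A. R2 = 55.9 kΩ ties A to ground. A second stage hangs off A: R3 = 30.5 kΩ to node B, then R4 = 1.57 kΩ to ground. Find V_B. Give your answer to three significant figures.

V_B ≈ 0.327 V

Looking into the second stage from A: R3 + R4 = 32.07 kΩ appears in parallel with R2.
Effective lower resistance at A: R2 ‖ 32.07 = 20.38 kΩ.
First divider: V_A = V_s · 20.38/(21.7 + 20.38) = 6.683 V.
Then the unloaded second divider: V_B = V_A × R4/(R3+R4) = 6.683 × 0.04896 = 0.3272 V.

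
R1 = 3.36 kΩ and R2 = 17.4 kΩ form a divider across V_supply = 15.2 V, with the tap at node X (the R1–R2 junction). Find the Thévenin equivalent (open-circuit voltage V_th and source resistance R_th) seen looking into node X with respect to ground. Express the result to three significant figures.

V_th is the unloaded tap voltage: V_supply · R2/(R1+R2) = 15.2 × 0.8382 = 12.74 V.
Looking into X with the source shorted: R_th = R1·R2/(R1+R2) = 3.360 × 17.4/20.76 = 2.816 kΩ.

V_th ≈ 12.7 V, R_th ≈ 2.82 kΩ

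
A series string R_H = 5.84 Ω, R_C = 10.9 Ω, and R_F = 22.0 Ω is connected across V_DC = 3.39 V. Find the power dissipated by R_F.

Series current I = V_DC/ΣR = 3.39/38.74 = 0.08751 A.
P = I²R = 0.007657 × 22.0 = 0.1685 W.

P ≈ 0.168 W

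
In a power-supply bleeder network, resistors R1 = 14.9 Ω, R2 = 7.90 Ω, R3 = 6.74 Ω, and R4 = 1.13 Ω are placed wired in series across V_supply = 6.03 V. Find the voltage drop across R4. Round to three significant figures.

V ≈ 0.222 V

ΣR = 14.9 + 7.90 + 6.74 + 1.13 = 30.67 Ω.
By the voltage-divider rule, V = 6.03 × 1.130/30.67 = 0.2222 V.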